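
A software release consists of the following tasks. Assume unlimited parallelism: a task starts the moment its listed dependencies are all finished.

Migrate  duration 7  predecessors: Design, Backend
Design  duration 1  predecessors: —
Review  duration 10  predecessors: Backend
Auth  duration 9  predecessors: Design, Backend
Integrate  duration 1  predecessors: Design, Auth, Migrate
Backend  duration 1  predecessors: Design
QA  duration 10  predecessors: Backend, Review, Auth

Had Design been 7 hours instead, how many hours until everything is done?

28

Critical path before the change: Design→Backend→Review→QA = 1+1+10+10 = 22 giving 22 hours.
Design is on the critical path; changing it to 7 makes that path 28 hours.
No other chain overtakes it, so the finish is 28 hours.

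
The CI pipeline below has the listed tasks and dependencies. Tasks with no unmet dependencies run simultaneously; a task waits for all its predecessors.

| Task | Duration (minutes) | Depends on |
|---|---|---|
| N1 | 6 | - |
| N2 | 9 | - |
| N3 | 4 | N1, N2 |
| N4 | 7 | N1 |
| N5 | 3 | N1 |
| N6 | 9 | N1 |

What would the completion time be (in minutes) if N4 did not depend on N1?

Before: longest chain N1→N6 = 6+9 = 15, finish 15.
Without N1→N4, N4's earliest start moves from 6 to 0.
After: N1→N6 = 6+9 = 15 → 15 minutes.

15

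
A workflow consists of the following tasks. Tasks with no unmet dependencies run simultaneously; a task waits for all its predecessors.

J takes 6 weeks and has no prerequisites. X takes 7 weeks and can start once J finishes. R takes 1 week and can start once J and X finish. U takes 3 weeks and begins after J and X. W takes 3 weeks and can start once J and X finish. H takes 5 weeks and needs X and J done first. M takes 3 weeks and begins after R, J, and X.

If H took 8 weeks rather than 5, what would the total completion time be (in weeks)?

21

Baseline: J→X→H = 6+7+5 = 18 → 18 weeks.
H is on the critical path; changing it to 8 makes that path 21 weeks.
The critical path is still J→X→H; finish is now 21 weeks.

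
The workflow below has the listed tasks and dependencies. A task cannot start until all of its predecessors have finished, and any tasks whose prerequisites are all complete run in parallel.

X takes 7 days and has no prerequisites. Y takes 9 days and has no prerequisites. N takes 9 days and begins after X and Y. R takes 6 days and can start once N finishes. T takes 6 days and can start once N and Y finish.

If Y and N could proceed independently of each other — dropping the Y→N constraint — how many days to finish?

22

Before: longest chain Y→N→R = 9+9+6 = 24, finish 24.
Without Y→N, N's earliest start moves from 9 to 7.
After: X→N→R = 7+9+6 = 22 → 22 days.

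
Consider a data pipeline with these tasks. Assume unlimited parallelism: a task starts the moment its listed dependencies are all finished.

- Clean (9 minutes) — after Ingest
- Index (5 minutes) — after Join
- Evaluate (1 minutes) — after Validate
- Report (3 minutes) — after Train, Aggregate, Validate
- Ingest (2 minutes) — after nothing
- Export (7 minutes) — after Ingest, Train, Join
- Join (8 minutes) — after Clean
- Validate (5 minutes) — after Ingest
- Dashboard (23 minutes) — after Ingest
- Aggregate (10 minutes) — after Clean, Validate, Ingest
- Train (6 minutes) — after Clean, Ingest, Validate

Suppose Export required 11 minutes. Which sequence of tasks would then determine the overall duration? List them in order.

Ingest, Clean, Join, Export

The binding path is Ingest→Clean→Join→Export = 2+9+8+7 = 26; finish at 26 minutes.
Export is on the critical path; changing it to 11 makes that path 30 minutes.
The critical path is still Ingest→Clean→Join→Export; finish is now 30 minutes.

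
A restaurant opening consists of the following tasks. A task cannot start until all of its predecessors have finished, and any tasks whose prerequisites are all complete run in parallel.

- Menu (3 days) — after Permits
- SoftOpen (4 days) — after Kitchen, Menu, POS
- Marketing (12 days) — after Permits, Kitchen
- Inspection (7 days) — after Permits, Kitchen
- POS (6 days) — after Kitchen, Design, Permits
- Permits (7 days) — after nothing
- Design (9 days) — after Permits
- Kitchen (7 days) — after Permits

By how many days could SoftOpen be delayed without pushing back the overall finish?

0

Critical path: Permits→Design→POS→SoftOpen = 7+9+6+4 = 26, so the finish is 26 days.
Longest path through SoftOpen: 26 days (earliest finish 26, latest finish 26).
Slack of SoftOpen = 22 − 22 = 0 days.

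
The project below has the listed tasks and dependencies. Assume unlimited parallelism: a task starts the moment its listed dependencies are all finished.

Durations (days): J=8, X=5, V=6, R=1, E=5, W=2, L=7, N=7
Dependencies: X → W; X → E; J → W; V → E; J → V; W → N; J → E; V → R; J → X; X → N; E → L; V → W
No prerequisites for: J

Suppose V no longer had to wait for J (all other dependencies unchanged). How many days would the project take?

25

Before: longest chain J→V→E→L = 8+6+5+7 = 26, finish 26.
Without J→V, V's earliest start moves from 8 to 0.
New critical path: J→X→E→L = 8+5+5+7 = 25 ⇒ 25 days.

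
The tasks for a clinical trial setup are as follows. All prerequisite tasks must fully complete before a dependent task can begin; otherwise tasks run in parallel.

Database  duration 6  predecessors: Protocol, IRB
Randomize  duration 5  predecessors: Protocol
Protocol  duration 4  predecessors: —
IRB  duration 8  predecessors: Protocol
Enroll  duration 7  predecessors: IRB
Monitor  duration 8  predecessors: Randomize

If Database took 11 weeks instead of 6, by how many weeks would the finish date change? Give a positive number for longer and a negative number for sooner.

Critical path before the change: Protocol→IRB→Enroll = 4+8+7 = 19 giving 19 weeks.
Database is off the critical path — its longest chain is 18 weeks, giving 1 of slack.
New critical path: Protocol→IRB→Database = 4+8+11 = 23 ⇒ 23 weeks.
Change in finish: 23 − 19 = +4 weeks.

4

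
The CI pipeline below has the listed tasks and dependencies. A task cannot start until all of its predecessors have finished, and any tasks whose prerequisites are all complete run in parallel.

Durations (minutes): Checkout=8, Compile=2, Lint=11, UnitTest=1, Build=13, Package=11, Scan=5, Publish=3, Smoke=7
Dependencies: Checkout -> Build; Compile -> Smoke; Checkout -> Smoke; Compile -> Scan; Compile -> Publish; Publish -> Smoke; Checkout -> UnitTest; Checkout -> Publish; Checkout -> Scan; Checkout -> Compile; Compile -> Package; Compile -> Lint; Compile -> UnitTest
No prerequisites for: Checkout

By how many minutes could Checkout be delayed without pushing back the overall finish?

The longest chain is Checkout→Compile→Lint = 8+2+11 = 21; overall finish 21 minutes.
The longest chain containing Checkout totals 21 minutes.
Float = 21 − 21 = 0.

0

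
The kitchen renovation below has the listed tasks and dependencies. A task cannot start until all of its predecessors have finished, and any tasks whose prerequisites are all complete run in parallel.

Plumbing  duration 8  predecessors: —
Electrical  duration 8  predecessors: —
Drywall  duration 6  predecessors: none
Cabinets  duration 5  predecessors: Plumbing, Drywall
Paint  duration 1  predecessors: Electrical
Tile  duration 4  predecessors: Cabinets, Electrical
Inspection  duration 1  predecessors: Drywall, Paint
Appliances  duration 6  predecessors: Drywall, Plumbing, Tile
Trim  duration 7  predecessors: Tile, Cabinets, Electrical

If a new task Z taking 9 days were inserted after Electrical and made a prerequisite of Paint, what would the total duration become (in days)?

24

Originally the kitchen renovation takes 24 days.
With Z inserted, Paint now waits for max(Electrical, Z).
New critical path: Plumbing→Cabinets→Tile→Trim = 8+5+4+7 = 24 ⇒ 24 days.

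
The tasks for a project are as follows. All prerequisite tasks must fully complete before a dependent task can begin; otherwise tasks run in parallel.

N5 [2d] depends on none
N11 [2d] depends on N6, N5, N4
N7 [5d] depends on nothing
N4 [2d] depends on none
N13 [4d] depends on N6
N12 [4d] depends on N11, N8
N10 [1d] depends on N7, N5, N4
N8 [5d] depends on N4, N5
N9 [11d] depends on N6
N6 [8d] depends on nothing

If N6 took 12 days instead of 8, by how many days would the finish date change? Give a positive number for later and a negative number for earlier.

Baseline: N6→N9 = 8+11 = 19 → 19 days.
N6 lies on that path, so at 12 days the path becomes 23 days.
That remains the longest chain; total 23 days.
Change in finish: 23 − 19 = +4 days.

4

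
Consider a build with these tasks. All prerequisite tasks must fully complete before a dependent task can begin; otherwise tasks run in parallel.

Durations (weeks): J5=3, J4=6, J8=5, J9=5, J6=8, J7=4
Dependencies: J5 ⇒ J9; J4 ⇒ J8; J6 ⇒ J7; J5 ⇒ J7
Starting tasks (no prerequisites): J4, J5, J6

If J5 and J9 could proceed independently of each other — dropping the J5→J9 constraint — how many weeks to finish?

Before: longest chain J6→J7 = 8+4 = 12, finish 12.
Without J5→J9, J9's earliest start moves from 3 to 0.
After: J6→J7 = 8+4 = 12 → 12 weeks.

12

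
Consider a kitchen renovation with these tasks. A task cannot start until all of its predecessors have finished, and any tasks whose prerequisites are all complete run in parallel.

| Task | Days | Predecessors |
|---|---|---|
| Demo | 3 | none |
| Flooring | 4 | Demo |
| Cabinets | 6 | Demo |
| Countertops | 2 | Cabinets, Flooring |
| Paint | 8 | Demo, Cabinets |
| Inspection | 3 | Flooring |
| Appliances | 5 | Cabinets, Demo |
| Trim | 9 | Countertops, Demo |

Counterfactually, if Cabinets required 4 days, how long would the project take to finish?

18

Baseline: Demo→Cabinets→Countertops→Trim = 3+6+2+9 = 20 → 20 days.
Since Cabinets is critical, the -2 change carries straight to that chain (now 18 days).
New critical path: Demo→Flooring→Countertops→Trim = 3+4+2+9 = 18 ⇒ 18 days.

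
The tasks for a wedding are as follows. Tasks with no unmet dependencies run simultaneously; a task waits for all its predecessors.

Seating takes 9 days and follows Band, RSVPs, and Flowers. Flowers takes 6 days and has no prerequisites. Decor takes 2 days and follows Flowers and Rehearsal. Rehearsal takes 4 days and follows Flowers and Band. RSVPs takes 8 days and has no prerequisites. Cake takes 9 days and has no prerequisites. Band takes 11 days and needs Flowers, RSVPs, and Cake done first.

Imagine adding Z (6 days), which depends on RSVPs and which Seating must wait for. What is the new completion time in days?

Originally the schedule takes 29 days.
With Z inserted, Seating now waits for max(Band, RSVPs, Flowers, Z).
New critical path: Cake→Band→Seating = 9+11+9 = 29 ⇒ 29 days.

29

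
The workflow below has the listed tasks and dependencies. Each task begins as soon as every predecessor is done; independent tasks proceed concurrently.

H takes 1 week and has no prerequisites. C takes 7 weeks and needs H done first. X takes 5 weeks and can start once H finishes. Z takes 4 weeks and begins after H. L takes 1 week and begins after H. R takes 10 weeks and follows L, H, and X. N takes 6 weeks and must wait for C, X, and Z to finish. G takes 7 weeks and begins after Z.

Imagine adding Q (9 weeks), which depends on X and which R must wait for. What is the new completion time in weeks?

25

Originally the plan takes 16 weeks.
With Q inserted, R now waits for max(L, H, X, Q).
New critical path: H→X→Q→R = 1+5+9+10 = 25 ⇒ 25 weeks.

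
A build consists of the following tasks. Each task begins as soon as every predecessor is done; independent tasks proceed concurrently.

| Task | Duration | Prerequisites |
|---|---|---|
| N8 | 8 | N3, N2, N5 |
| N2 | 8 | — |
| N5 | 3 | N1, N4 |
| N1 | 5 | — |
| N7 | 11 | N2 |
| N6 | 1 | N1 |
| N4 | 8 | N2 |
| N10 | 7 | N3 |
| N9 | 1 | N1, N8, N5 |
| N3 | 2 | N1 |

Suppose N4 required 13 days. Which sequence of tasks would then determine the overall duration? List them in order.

N2, N4, N5, N8, N9

Baseline: N2→N4→N5→N8→N9 = 8+8+3+8+1 = 28 → 28 days.
Since N4 is critical, the +5 change carries straight to that chain (now 33 days).
No other chain overtakes it, so the finish is 33 days.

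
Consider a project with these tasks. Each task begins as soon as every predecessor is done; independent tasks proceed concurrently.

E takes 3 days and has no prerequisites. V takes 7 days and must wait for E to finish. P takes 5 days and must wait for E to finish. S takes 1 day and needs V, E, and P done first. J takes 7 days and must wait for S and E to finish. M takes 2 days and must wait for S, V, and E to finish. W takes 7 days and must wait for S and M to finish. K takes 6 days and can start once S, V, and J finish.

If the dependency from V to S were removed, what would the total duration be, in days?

22

With the dependency in place, E→V→S→J→K = 3+7+1+7+6 = 24 sets the finish at 24 days.
Without V→S, S's earliest start moves from 10 to 8.
After: E→P→S→J→K = 3+5+1+7+6 = 22 → 22 days.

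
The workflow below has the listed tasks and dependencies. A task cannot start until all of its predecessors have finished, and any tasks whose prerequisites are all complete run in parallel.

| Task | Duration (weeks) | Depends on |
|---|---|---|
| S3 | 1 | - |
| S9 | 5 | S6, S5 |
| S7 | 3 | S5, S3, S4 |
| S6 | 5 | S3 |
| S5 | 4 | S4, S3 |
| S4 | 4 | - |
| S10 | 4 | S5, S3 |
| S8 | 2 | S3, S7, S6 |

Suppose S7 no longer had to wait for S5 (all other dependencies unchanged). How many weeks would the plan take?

13

Original critical path: S4→S5→S7→S8 = 4+4+3+2 = 13 ⇒ 13 weeks.
Without S5→S7, S7's earliest start moves from 8 to 4.
After: S4→S5→S9 = 4+4+5 = 13 → 13 weeks.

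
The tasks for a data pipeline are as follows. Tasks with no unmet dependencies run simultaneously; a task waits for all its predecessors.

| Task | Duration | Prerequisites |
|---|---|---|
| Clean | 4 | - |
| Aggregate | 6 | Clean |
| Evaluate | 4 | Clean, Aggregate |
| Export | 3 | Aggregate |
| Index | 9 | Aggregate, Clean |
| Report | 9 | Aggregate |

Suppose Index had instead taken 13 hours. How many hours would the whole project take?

23

Critical path before the change: Clean→Aggregate→Index = 4+6+9 = 19 giving 19 hours.
Index lies on that path, so at 13 hours the path becomes 23 hours.
The critical path is still Clean→Aggregate→Index; finish is now 23 hours.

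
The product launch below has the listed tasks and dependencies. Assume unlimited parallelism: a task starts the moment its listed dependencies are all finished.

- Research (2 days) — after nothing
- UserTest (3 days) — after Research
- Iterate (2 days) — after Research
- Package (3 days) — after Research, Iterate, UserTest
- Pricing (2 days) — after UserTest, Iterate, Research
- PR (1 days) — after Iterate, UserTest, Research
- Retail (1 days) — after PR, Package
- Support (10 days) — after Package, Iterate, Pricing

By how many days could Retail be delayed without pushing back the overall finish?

The longest chain is Research→UserTest→Package→Support = 2+3+3+10 = 18; overall finish 18 days.
Longest path through Retail: 9 days (earliest finish 9, latest finish 18).
Slack of Retail = 17 − 8 = 9 days.

9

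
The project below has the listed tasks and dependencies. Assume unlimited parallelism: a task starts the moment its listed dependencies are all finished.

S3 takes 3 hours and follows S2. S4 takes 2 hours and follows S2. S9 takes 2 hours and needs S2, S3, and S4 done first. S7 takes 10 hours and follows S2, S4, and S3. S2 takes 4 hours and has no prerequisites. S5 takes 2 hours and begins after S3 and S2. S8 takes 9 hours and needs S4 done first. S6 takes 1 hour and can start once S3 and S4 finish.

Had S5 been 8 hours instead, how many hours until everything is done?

17

Baseline: S2→S3→S7 = 4+3+10 = 17 → 17 hours.
S5 is off the critical path — its longest chain is 9 hours, giving 8 of slack.
No other chain overtakes it, so the finish is 17 hours.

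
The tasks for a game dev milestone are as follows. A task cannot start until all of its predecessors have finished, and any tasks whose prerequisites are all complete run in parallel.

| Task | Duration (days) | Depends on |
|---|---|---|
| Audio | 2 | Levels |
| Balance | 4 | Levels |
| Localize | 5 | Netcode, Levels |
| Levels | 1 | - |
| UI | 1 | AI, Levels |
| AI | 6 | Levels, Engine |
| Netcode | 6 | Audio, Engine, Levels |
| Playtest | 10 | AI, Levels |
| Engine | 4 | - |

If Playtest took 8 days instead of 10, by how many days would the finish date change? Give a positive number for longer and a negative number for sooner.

-2

Baseline: Engine→AI→Playtest = 4+6+10 = 20 → 20 days.
Since Playtest is critical, the -2 change carries straight to that chain (now 18 days).
That remains the longest chain; total 18 days.
Change in finish: 18 − 20 = -2 days.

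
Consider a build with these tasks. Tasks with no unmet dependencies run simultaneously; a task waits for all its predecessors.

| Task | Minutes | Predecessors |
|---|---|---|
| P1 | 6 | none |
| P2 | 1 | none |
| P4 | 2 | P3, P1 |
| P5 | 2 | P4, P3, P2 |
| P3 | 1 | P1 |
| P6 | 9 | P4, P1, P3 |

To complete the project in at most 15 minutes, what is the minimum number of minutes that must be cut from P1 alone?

Current finish: 18 minutes; target: 15.
P1 is on every critical path, so each minute cut from P1 cuts the finish by one (this holds down to a finish of 13).
Need 18 − 15 = 3 minutes off P1 → P1 becomes 3 minutes, finish becomes 15.

3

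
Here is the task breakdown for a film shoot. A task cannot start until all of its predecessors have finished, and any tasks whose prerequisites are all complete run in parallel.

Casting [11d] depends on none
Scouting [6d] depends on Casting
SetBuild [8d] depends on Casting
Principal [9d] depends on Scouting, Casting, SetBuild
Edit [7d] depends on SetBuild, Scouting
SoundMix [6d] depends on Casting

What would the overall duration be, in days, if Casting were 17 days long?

34

Actual critical path: Casting→SetBuild→Principal = 11+8+9 = 28 ⇒ 28 days.
Casting lies on that path, so at 17 days the path becomes 34 days.
That remains the longest chain; total 34 days.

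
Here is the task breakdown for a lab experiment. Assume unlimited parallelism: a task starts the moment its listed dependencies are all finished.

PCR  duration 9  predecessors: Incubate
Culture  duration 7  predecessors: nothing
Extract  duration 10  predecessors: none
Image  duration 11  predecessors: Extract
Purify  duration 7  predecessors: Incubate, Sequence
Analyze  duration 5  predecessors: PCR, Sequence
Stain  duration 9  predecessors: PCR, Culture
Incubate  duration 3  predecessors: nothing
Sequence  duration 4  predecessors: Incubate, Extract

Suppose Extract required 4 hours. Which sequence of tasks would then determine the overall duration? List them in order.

Incubate, PCR, Stain

Baseline: Extract→Sequence→Purify = 10+4+7 = 21 → 21 hours.
Since Extract is critical, the -6 change carries straight to that chain (now 15 hours).
The binding chain switches to Incubate→PCR→Stain = 3+9+9 = 21; finish 21 hours.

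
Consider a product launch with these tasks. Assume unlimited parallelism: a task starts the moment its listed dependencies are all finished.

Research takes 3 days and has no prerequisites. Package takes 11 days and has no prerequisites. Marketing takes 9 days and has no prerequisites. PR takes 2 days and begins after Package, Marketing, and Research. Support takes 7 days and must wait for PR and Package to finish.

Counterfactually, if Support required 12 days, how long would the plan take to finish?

The binding path is Package→PR→Support = 11+2+7 = 20; finish at 20 days.
Support is on the critical path; changing it to 12 makes that path 25 days.
That remains the longest chain; total 25 days.

25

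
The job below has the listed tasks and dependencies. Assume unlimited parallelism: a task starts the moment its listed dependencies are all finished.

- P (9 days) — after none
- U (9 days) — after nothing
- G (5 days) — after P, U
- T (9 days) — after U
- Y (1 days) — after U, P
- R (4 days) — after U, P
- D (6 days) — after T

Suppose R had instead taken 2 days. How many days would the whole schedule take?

24

Critical path before the change: U→T→D = 9+9+6 = 24 giving 24 days.
R has 11 days of float (longest path through it is 13).
No other chain overtakes it, so the finish is 24 days.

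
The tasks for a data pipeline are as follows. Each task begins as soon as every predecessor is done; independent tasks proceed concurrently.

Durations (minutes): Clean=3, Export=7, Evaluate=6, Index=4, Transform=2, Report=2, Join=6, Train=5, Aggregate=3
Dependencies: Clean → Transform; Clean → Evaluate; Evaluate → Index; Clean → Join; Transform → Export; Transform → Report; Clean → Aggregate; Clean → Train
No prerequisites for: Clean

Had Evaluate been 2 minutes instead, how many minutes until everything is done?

The binding path is Clean→Evaluate→Index = 3+6+4 = 13; finish at 13 minutes.
Since Evaluate is critical, the -4 change carries straight to that chain (now 9 minutes).
Now Clean→Transform→Export = 3+2+7 = 12 is longest, so the finish becomes 12 minutes.

12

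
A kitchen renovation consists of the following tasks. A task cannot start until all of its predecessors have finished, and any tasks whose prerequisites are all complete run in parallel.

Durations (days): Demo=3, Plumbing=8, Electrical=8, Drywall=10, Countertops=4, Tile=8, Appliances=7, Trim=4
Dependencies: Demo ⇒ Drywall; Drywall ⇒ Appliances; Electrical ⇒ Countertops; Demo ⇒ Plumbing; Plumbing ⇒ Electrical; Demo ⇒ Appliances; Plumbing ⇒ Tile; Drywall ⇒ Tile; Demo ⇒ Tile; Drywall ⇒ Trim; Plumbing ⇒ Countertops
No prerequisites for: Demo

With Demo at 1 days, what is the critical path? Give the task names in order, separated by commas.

Actual critical path: Demo→Plumbing→Electrical→Countertops = 3+8+8+4 = 23 ⇒ 23 days.
Demo is on the critical path; changing it to 1 makes that path 21 days.
No other chain overtakes it, so the finish is 21 days.

Demo, Plumbing, Electrical, Countertops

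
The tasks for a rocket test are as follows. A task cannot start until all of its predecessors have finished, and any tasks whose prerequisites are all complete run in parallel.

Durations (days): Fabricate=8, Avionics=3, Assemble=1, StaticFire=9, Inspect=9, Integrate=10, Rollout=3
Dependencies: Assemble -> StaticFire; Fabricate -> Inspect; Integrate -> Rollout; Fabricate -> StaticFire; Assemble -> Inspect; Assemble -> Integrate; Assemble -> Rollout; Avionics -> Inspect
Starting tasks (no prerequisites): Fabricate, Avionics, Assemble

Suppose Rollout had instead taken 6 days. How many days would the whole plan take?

Baseline: Fabricate→StaticFire = 8+9 = 17 → 17 days.
The longest path through Rollout is only 14 days, so Rollout has float 3.
No other chain overtakes it, so the finish is 17 days.

17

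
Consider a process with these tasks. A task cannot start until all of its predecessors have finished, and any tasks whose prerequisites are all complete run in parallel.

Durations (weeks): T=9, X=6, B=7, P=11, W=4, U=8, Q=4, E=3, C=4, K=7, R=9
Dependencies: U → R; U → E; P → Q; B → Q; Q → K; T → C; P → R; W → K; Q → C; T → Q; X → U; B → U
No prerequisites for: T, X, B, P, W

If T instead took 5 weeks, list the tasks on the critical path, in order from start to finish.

B, U, R

Actual critical path: B→U→R = 7+8+9 = 24 ⇒ 24 weeks.
T has 4 weeks of float (longest path through it is 20).
No other chain overtakes it, so the finish is 24 weeks.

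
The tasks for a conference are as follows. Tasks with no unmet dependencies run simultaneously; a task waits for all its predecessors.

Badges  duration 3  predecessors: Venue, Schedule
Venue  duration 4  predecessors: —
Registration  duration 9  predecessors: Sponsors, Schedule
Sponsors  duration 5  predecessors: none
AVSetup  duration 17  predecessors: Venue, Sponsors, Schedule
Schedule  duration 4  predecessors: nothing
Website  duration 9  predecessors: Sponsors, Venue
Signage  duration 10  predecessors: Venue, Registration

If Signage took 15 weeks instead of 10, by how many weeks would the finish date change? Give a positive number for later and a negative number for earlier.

Baseline: Sponsors→Registration→Signage = 5+9+10 = 24 → 24 weeks.
Signage is on the critical path; changing it to 15 makes that path 29 weeks.
That remains the longest chain; total 29 weeks.
Change in finish: 29 − 24 = +5 weeks.

5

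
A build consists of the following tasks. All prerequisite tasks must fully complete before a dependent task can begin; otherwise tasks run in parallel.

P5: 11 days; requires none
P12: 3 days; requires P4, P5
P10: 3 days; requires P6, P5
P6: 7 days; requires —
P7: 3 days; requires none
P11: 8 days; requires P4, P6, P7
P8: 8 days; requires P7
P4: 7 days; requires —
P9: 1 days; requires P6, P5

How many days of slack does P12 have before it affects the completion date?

P4→P11 = 7+8 = 15 sets the makespan at 15 days.
The longest chain containing P12 totals 14 days.
Slack of P12 = 12 − 11 = 1 day.

1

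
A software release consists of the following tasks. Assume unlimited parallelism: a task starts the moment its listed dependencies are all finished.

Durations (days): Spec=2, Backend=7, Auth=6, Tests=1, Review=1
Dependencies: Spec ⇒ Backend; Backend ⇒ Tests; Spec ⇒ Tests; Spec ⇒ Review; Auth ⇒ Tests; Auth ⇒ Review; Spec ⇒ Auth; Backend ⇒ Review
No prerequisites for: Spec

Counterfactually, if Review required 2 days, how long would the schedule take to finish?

11

Actual critical path: Spec→Backend→Review = 2+7+1 = 10 ⇒ 10 days.
Review is on the critical path; changing it to 2 makes that path 11 days.
That remains the longest chain; total 11 days.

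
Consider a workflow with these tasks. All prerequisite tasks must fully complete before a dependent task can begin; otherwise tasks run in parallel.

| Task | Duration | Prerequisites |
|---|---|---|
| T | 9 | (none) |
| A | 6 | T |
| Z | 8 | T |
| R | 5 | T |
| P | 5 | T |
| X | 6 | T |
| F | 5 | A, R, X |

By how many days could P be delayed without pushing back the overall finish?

T→A→F = 9+6+5 = 20 sets the makespan at 20 days.
Longest path through P: 14 days (earliest finish 14, latest finish 20).
Slack of P = 15 − 9 = 6 days.

6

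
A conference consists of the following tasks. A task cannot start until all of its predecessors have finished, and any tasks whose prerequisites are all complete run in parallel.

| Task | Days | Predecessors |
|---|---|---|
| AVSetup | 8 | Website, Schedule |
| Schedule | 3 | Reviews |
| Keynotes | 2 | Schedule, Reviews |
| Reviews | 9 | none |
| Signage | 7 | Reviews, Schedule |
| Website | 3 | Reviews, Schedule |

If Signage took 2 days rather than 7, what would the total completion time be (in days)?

As given, the longest chain is Reviews→Schedule→Website→AVSetup = 9+3+3+8 = 23, so the finish is 23 days.
Signage is off the critical path — its longest chain is 19 days, giving 4 of slack.
The critical path is still Reviews→Schedule→Website→AVSetup; finish is now 23 days.

23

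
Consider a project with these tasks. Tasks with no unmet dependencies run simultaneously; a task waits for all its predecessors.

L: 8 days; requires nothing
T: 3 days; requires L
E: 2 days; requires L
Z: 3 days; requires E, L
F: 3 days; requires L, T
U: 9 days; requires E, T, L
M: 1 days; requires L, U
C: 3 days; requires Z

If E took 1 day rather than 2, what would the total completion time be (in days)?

Baseline: L→T→U→M = 8+3+9+1 = 21 → 21 days.
The longest path through E is only 20 days, so E has float 1.
No other chain overtakes it, so the finish is 21 days.

21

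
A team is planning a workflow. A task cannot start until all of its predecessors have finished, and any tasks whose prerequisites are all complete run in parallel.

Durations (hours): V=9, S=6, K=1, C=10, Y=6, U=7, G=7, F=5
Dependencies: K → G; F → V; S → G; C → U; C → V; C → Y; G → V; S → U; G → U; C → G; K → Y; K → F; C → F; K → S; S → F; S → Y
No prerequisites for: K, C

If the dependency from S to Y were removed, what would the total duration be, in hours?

26

Before: longest chain C→G→V = 10+7+9 = 26, finish 26.
Dropping S→Y doesn't change Y's earliest start (10); another predecessor still binds.
The longest chain is now C→G→V = 10+7+9 = 26, so the plan takes 26 hours.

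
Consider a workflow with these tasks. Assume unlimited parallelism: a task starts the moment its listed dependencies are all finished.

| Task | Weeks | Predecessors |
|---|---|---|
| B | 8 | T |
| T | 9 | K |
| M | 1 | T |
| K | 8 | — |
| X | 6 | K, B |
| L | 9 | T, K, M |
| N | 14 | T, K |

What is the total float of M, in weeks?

4

The longest chain is K→T→N = 8+9+14 = 31; overall finish 31 weeks.
Longest path through M: 27 weeks (earliest finish 18, latest finish 22).
Slack of M = 21 − 17 = 4 weeks.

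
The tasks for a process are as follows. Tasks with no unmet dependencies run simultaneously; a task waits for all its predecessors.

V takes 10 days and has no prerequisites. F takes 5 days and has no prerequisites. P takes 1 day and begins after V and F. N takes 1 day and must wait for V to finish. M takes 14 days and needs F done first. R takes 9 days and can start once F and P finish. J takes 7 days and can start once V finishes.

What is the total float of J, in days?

Critical path: V→P→R = 10+1+9 = 20, so the finish is 20 days.
Longest path through J: 17 days (earliest finish 17, latest finish 20).
So J can slip 20 − 17 = 3 days.

3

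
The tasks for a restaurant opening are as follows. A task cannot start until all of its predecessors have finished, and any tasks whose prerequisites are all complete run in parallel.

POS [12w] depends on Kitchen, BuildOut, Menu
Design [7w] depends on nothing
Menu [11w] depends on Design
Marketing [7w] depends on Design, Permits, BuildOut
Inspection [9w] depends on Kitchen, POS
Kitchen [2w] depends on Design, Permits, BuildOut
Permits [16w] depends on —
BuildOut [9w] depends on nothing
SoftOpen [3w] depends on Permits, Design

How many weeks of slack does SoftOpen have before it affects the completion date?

Critical path: Permits→Kitchen→POS→Inspection = 16+2+12+9 = 39, so the finish is 39 weeks.
Longest path through SoftOpen: 19 weeks (earliest finish 19, latest finish 39).
Float = 39 − 19 = 20.

20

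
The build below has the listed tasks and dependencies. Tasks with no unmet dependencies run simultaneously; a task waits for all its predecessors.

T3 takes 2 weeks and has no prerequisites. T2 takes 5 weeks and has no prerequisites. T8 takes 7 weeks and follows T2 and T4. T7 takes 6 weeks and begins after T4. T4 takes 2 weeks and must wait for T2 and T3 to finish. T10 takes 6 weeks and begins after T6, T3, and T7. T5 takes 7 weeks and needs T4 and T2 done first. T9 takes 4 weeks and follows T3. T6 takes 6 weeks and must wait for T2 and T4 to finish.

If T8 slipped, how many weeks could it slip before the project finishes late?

5

The longest chain is T2→T4→T6→T10 = 5+2+6+6 = 19; overall finish 19 weeks.
The longest chain containing T8 totals 14 weeks.
So T8 can slip 19 − 14 = 5 weeks.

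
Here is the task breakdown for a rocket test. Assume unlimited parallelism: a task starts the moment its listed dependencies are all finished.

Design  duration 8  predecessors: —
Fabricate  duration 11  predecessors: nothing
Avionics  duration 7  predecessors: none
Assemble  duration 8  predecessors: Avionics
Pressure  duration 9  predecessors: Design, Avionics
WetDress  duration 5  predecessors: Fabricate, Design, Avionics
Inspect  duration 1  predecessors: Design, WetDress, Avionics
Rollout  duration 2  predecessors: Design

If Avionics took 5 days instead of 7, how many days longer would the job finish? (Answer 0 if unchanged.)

The binding path is Design→Pressure = 8+9 = 17; finish at 17 days.
The longest path through Avionics is only 16 days, so Avionics has float 1.
No other chain overtakes it, so the finish is 17 days.
Change in finish: 17 − 17 = +0 days.

0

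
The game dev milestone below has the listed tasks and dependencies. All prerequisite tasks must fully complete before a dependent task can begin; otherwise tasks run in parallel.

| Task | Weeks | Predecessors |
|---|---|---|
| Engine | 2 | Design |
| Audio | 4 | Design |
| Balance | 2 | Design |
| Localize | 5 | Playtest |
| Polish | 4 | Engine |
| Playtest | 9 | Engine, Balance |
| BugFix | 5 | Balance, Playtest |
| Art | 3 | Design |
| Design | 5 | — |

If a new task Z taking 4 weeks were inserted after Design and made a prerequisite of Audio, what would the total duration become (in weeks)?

Originally the game dev milestone takes 21 weeks.
With Z inserted, Audio now waits for max(Design, Z).
New critical path: Design→Engine→Playtest→BugFix = 5+2+9+5 = 21 ⇒ 21 weeks.

21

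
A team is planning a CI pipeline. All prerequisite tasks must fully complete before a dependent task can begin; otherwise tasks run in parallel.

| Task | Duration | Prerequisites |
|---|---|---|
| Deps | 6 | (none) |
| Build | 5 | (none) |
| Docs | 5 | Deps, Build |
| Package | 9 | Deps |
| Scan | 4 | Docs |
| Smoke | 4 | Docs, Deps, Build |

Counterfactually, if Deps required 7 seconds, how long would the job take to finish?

Actual critical path: Deps→Docs→Scan = 6+5+4 = 15 ⇒ 15 seconds.
Deps lies on that path, so at 7 seconds the path becomes 16 seconds.
No other chain overtakes it, so the finish is 16 seconds.

16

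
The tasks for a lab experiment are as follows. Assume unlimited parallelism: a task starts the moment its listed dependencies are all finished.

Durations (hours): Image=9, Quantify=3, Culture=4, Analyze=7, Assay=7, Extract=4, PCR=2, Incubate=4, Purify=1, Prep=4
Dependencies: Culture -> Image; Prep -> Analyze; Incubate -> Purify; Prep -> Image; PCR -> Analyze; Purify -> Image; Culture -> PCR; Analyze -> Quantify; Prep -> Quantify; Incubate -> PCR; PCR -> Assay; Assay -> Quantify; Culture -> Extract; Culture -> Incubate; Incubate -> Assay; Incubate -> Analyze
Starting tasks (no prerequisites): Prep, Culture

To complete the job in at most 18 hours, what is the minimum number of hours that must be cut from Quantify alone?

2

Current finish: 20 hours; target: 18.
Quantify is on every critical path, so each hour cut from Quantify cuts the finish by one (this holds down to a finish of 18).
Need 20 − 18 = 2 hours off Quantify → Quantify becomes 1 hour, finish becomes 18.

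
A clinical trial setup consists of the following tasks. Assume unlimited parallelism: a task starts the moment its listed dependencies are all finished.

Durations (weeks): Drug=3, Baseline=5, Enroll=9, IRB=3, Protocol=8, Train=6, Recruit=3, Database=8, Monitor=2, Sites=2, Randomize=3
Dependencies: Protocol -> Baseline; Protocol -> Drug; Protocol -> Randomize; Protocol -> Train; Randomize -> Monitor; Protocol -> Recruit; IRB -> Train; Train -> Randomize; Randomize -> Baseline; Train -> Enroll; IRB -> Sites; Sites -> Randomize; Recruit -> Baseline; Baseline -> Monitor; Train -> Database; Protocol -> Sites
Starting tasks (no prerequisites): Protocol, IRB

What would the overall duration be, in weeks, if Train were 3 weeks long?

As given, the longest chain is Protocol→Train→Randomize→Baseline→Monitor = 8+6+3+5+2 = 24, so the finish is 24 weeks.
Since Train is critical, the -3 change carries straight to that chain (now 21 weeks).
No other chain overtakes it, so the finish is 21 weeks.

21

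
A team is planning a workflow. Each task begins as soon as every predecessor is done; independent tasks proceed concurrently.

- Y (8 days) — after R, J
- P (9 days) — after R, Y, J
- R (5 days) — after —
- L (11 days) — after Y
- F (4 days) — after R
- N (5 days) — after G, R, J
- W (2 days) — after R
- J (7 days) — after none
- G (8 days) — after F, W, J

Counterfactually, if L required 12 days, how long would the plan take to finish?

27

The binding path is J→Y→L = 7+8+11 = 26; finish at 26 days.
Since L is critical, the +1 change carries straight to that chain (now 27 days).
The critical path is still J→Y→L; finish is now 27 days.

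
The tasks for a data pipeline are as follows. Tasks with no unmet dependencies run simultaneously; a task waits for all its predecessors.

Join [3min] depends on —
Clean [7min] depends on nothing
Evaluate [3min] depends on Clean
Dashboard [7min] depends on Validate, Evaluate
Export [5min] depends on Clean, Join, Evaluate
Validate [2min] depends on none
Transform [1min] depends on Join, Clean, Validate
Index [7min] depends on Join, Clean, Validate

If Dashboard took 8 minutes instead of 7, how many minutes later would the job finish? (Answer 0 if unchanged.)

1

The binding path is Clean→Evaluate→Dashboard = 7+3+7 = 17; finish at 17 minutes.
Dashboard is on the critical path; changing it to 8 makes that path 18 minutes.
The critical path is still Clean→Evaluate→Dashboard; finish is now 18 minutes.
Change in finish: 18 − 17 = +1 minutes.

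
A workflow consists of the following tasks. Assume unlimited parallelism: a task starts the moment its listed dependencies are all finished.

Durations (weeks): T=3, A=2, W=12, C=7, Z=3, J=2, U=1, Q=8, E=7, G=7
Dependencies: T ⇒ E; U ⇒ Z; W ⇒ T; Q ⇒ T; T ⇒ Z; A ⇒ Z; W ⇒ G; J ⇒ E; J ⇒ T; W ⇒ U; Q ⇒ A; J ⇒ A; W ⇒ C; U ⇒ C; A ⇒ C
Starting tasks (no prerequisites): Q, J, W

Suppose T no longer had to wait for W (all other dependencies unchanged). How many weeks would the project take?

20

Before: longest chain W→T→E = 12+3+7 = 22, finish 22.
Without W→T, T's earliest start moves from 12 to 8.
New critical path: W→U→C = 12+1+7 = 20 ⇒ 20 weeks.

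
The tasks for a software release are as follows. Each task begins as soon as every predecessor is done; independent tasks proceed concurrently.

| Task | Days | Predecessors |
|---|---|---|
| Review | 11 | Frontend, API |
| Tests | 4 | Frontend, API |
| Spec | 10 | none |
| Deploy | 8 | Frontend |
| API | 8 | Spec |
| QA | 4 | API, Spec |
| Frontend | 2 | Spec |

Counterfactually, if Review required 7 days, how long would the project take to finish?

25

The binding path is Spec→API→Review = 10+8+11 = 29; finish at 29 days.
Review is on the critical path; changing it to 7 makes that path 25 days.
The critical path is still Spec→API→Review; finish is now 25 days.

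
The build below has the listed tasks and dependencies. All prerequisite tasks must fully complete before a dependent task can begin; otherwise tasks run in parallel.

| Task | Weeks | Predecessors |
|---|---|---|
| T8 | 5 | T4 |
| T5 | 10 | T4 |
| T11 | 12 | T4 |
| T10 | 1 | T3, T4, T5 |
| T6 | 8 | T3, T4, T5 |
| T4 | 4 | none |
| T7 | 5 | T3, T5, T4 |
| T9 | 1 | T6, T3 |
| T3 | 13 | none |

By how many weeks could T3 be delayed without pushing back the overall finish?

1

Critical path: T4→T5→T6→T9 = 4+10+8+1 = 23, so the finish is 23 weeks.
T3 finishes as early as 13 and must finish by 14.
Slack of T3 = 1 − 0 = 1 week.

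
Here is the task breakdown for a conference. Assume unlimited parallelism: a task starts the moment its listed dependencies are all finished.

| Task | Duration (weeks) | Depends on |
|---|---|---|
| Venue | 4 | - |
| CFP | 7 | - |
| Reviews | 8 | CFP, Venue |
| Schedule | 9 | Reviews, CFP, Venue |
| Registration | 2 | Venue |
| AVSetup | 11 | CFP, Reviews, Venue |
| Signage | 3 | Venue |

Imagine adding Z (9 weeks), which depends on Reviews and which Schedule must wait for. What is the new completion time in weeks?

Originally the plan takes 26 weeks.
With Z inserted, Schedule now waits for max(Reviews, CFP, Venue, Z).
New critical path: CFP→Reviews→Z→Schedule = 7+8+9+9 = 33 ⇒ 33 weeks.

33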